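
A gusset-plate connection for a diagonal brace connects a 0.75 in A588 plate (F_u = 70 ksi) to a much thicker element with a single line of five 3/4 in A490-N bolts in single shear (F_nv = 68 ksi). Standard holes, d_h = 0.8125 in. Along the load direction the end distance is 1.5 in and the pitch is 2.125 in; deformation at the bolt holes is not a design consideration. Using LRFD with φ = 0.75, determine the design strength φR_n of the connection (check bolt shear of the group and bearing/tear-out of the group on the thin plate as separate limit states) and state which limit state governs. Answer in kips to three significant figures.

Bolt shear: A_b = π·0.75²/4 = 0.4418 in²; R_n = 68 × 0.4418 × 5 × 1 = 150.2 kips → 0.75 × 150.2 = 113 kips.
Bearing (1.5 l_c t F_u ≤ 3.0 d t F_u): upper limit = 3.0·0.75·0.75·70 = 118.1 kips.
  Edge l_c = 1.5 − 0.8125/2 = 1.094 → r_n = 86.13 kips; interior l_c = 2.125 − 0.8125 = 1.312 → r_n = 103.4 kips.
  R_n,bearing = 1·86.13 + 4·103.4 = 499.6 kips → 0.75 × 499.6 = 375 kips.
Bolt shear governs: 113 kips.

113 kips (bolt shear governs)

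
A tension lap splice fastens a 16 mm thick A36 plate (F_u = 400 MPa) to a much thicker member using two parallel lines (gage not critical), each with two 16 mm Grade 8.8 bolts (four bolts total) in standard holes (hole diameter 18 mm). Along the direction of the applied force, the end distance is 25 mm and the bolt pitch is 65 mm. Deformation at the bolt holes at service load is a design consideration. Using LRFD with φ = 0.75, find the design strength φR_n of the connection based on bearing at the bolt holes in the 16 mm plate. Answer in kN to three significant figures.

Per bolt r_n = 1.2 l_c t F_u ≤ 2.4 d t F_u; upper limit = 2.4 × 16 × 16 × 400 / 1000 = 245.8 kN.
Edge bolt: l_c = 25 − 18/2 = 16 mm → 1.2 × 16 × 16 × 400 / 1000 = 122.9 → r_n = 122.9 kN.
Interior bolts: l_c = 65 − 18 = 47 mm → 1.2 × 47 × 16 × 400 / 1000 = 361 → r_n = 245.8 kN.
R_n = 2 × 122.9 + 2 × 245.8 = 737.3 kN.
Design strength φR_n = 0.75 × 737.3 = 553 kN.

553 kN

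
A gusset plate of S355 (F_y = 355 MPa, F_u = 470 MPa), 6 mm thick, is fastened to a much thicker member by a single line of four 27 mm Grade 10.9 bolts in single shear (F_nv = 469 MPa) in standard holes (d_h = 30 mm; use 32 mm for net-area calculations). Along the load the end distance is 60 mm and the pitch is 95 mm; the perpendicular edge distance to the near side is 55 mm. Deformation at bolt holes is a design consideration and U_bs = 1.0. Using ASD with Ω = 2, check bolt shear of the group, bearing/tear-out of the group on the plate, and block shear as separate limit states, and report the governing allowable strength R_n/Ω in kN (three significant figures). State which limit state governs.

Bolt shear: A_b = π·27²/4 = 572.6 mm²; R_n = 469 × 572.6 × 4 × 1 / 1000 = 1074 kN → 1074 / 2 = 537 kN.
Bearing: edge l_c = 45, r_n = 152.3 kN; interior l_c = 65, r_n = 182.7 kN; R_n = 152.3 + 3·182.7 = 700.5 kN → 350 kN.
Block shear: A_gv = 2070, A_nv = 1398, A_nt = 234 mm²; R_n = min(0.6F_uA_nv, 0.6F_yA_gv) + U_bs·F_u·A_nt = 504.2 kN → 252 kN.
Block shear governs: 252 kN.

252 kN (block shear governs)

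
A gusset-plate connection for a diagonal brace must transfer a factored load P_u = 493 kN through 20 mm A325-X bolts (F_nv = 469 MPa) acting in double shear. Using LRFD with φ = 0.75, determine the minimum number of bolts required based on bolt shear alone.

A_b = π·20²/4 = 314.2 mm².
Per-bolt design strength φR_n = 0.75 × 469 × 314.2 × 2 / 1000 = 221 kN.
n ≥ 493 / 221 = 2.231 → use 3 bolts.

3 bolts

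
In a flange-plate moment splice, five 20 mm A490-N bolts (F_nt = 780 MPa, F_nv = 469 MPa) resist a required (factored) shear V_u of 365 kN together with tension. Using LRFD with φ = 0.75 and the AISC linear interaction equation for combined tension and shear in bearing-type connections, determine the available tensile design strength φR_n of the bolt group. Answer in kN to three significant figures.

A_b = π·20²/4 = 314.2 mm²; f_rv = 365 × 1000 / (5 × 314.2) = 232.4 MPa.
F'_nt = 1.3 F_nt − (F_nt / φF_nv) f_rv = 1.3·780 − (780/(0.75·469))·232.4 = 498.7 MPa, capped at F_nt → F'_nt = 498.7 MPa.
R_n = F'_nt · A_b · n = 498.7 × 314.2 × 5 / 1000 = 783.4 kN.
Design strength φR_n = 0.75 × 783.4 = 588 kN.

588 kN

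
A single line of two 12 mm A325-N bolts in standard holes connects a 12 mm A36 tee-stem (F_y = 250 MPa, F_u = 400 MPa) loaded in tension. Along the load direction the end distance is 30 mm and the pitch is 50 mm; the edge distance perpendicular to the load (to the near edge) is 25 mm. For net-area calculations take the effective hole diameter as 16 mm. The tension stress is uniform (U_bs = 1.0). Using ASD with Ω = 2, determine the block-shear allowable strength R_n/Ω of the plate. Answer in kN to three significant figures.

113 kN

Shear plane L_v = 30 + 1·50 = 80 mm; A_gv = 80 × 12 = 960 mm².
A_nv = (80 − 1.5·16) × 12 = 672 mm².
A_nt = (25 − 0.5·16) × 12 = 204 mm².
0.6 F_u A_nv = 161.3 kN; 0.6 F_y A_gv = 144 kN → shear yielding governs the shear term.
R_n = 144 + 1.0 × 400 × 204 / 1000 = 225.6 kN.
Allowable strength R_n/Ω = 225.6 / 2 = 113 kN.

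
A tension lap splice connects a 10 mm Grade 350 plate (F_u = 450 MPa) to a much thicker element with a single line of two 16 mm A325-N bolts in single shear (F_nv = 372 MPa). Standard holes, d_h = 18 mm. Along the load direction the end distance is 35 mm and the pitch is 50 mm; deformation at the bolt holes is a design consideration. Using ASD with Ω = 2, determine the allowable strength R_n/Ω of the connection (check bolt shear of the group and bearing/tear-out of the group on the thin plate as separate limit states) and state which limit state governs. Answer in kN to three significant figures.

74.8 kN (bolt shear governs)

Bolt shear: A_b = π·16²/4 = 201.1 mm²; R_n = 372 × 201.1 × 2 × 1 / 1000 = 149.6 kN → 149.6 / 2 = 74.8 kN.
Bearing (1.2 l_c t F_u ≤ 2.4 d t F_u): upper limit = 2.4·16·10·450 / 1000 = 172.8 kN.
  Edge l_c = 35 − 18/2 = 26 → r_n = 140.4 kN; interior l_c = 50 − 18 = 32 → r_n = 172.8 kN.
  R_n,bearing = 1·140.4 + 1·172.8 = 313.2 kN → 313.2 / 2 = 157 kN.
Bolt shear governs: 74.8 kN.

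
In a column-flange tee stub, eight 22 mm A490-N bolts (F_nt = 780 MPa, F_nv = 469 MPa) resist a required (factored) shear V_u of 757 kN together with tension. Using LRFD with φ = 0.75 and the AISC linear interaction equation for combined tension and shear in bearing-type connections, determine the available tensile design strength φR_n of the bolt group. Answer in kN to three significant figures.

1050 kN

A_b = π·22²/4 = 380.1 mm²; f_rv = 757 × 1000 / (8 × 380.1) = 248.9 MPa.
F'_nt = 1.3 F_nt − (F_nt / φF_nv) f_rv = 1.3·780 − (780/(0.75·469))·248.9 = 462 MPa, capped at F_nt → F'_nt = 462 MPa.
R_n = F'_nt · A_b · n = 462 × 380.1 × 8 / 1000 = 1405 kN.
Design strength φR_n = 0.75 × 1405 = 1050 kN.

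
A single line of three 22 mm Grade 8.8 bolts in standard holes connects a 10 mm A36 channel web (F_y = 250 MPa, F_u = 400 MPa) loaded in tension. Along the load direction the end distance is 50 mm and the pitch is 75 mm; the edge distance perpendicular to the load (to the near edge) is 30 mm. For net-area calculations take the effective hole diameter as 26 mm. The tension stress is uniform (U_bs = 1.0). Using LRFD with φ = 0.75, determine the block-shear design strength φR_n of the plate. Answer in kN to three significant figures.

276 kN

Shear plane L_v = 50 + 2·75 = 200 mm; A_gv = 200 × 10 = 2000 mm².
A_nv = (200 − 2.5·26) × 10 = 1350 mm².
A_nt = (30 − 0.5·26) × 10 = 170 mm².
0.6 F_u A_nv = 324 kN; 0.6 F_y A_gv = 300 kN → shear yielding governs the shear term.
R_n = 300 + 1.0 × 400 × 170 / 1000 = 368 kN.
Design strength φR_n = 0.75 × 368 = 276 kN.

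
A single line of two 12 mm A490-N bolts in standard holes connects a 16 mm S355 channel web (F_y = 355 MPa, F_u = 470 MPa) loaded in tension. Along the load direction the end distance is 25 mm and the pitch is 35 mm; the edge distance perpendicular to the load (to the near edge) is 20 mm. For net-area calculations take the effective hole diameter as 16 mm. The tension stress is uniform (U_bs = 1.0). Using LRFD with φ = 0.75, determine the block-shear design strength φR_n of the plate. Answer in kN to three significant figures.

190 kN

Shear plane L_v = 25 + 1·35 = 60 mm; A_gv = 60 × 16 = 960 mm².
A_nv = (60 − 1.5·16) × 16 = 576 mm².
A_nt = (20 − 0.5·16) × 16 = 192 mm².
0.6 F_u A_nv = 162.4 kN; 0.6 F_y A_gv = 204.5 kN → shear rupture governs the shear term.
R_n = 162.4 + 1.0 × 470 × 192 / 1000 = 252.7 kN.
Design strength φR_n = 0.75 × 252.7 = 190 kN.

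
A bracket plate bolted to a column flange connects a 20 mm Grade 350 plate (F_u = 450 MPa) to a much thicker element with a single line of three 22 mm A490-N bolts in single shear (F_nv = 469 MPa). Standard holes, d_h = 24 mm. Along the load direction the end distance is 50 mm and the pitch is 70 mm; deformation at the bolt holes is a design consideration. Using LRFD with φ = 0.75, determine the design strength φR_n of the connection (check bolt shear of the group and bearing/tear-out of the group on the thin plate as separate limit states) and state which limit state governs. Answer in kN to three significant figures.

Bolt shear: A_b = π·22²/4 = 380.1 mm²; R_n = 469 × 380.1 × 3 × 1 / 1000 = 534.8 kN → 0.75 × 534.8 = 401 kN.
Bearing (1.2 l_c t F_u ≤ 2.4 d t F_u): upper limit = 2.4·22·20·450 / 1000 = 475.2 kN.
  Edge l_c = 50 − 24/2 = 38 → r_n = 410.4 kN; interior l_c = 70 − 24 = 46 → r_n = 475.2 kN.
  R_n,bearing = 1·410.4 + 2·475.2 = 1361 kN → 0.75 × 1361 = 1020 kN.
Bolt shear governs: 401 kN.

401 kN (bolt shear governs)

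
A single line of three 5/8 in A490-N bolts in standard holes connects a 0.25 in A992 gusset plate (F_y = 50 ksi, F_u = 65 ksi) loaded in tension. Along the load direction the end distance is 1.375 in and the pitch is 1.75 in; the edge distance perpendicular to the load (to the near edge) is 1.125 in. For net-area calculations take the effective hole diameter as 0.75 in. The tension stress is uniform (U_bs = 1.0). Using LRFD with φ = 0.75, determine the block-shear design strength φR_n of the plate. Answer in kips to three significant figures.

31.1 kips

Shear plane L_v = 1.375 + 2·1.75 = 4.875 in; A_gv = 4.875 × 0.25 = 1.219 in².
A_nv = (4.875 − 2.5·0.75) × 0.25 = 0.75 in².
A_nt = (1.125 − 0.5·0.75) × 0.25 = 0.1875 in².
0.6 F_u A_nv = 29.25 kips; 0.6 F_y A_gv = 36.56 kips → shear rupture governs the shear term.
R_n = 29.25 + 1.0 × 65 × 0.1875 = 41.44 kips.
Design strength φR_n = 0.75 × 41.44 = 31.1 kips.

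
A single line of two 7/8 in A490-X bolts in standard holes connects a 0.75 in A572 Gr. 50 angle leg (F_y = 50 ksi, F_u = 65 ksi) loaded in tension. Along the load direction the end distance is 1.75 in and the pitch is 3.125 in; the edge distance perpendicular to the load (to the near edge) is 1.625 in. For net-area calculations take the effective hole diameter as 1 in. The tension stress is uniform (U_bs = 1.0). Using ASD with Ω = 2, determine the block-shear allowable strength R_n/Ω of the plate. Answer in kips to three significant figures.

Shear plane L_v = 1.75 + 1·3.125 = 4.875 in; A_gv = 4.875 × 0.75 = 3.656 in².
A_nv = (4.875 − 1.5·1) × 0.75 = 2.531 in².
A_nt = (1.625 − 0.5·1) × 0.75 = 0.8438 in².
0.6 F_u A_nv = 98.72 kips; 0.6 F_y A_gv = 109.7 kips → shear rupture governs the shear term.
R_n = 98.72 + 1.0 × 65 × 0.8438 = 153.6 kips.
Allowable strength R_n/Ω = 153.6 / 2 = 76.8 kips.

76.8 kips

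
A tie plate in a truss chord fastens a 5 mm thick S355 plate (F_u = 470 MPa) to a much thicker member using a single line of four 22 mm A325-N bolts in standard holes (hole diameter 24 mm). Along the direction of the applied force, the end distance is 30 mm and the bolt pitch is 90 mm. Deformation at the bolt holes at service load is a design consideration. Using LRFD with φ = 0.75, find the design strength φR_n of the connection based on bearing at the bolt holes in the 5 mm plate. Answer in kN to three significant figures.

Per bolt r_n = 1.2 l_c t F_u ≤ 2.4 d t F_u; upper limit = 2.4 × 22 × 5 × 470 / 1000 = 124.1 kN.
Edge bolt: l_c = 30 − 24/2 = 18 mm → 1.2 × 18 × 5 × 470 / 1000 = 50.76 → r_n = 50.76 kN.
Interior bolts: l_c = 90 − 24 = 66 mm → 1.2 × 66 × 5 × 470 / 1000 = 186.1 → r_n = 124.1 kN.
R_n = 1 × 50.76 + 3 × 124.1 = 423 kN.
Design strength φR_n = 0.75 × 423 = 317 kN.

317 kN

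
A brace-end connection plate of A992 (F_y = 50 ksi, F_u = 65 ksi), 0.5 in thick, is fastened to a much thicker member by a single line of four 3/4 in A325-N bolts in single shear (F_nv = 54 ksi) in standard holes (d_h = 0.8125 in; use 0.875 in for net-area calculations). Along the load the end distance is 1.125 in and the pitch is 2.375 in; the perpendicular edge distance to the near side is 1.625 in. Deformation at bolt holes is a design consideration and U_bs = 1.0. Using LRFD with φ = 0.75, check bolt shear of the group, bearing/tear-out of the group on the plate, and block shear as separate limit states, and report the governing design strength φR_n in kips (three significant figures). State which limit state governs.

Bolt shear: A_b = π·0.75²/4 = 0.4418 in²; R_n = 54 × 0.4418 × 4 × 1 = 95.43 kips → 0.75 × 95.43 = 71.6 kips.
Bearing: edge l_c = 0.7188, r_n = 28.03 kips; interior l_c = 1.562, r_n = 58.5 kips; R_n = 28.03 + 3·58.5 = 203.5 kips → 153 kips.
Block shear: A_gv = 4.125, A_nv = 2.594, A_nt = 0.5938 in²; R_n = min(0.6F_uA_nv, 0.6F_yA_gv) + U_bs·F_u·A_nt = 139.8 kips → 105 kips.
Bolt shear governs: 71.6 kips.

71.6 kips (bolt shear governs)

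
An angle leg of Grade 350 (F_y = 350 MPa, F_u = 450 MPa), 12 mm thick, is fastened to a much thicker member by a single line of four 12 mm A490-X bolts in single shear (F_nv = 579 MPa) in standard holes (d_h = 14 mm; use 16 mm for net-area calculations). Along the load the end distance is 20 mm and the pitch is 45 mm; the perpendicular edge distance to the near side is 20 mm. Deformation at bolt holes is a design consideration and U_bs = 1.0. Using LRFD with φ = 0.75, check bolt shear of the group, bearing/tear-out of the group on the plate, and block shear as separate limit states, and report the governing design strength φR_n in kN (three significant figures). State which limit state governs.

196 kN (bolt shear governs)

Bolt shear: A_b = π·12²/4 = 113.1 mm²; R_n = 579 × 113.1 × 4 × 1 / 1000 = 261.9 kN → 0.75 × 261.9 = 196 kN.
Bearing: edge l_c = 13, r_n = 84.24 kN; interior l_c = 31, r_n = 155.5 kN; R_n = 84.24 + 3·155.5 = 550.8 kN → 413 kN.
Block shear: A_gv = 1860, A_nv = 1188, A_nt = 144 mm²; R_n = min(0.6F_uA_nv, 0.6F_yA_gv) + U_bs·F_u·A_nt = 385.6 kN → 289 kN.
Bolt shear governs: 196 kN.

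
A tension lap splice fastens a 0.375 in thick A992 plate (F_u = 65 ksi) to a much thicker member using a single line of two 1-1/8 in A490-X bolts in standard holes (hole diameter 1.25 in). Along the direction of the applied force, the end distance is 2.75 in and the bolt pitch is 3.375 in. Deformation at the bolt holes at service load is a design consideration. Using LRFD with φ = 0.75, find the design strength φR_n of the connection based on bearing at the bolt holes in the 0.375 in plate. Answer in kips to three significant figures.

Per bolt r_n = 1.2 l_c t F_u ≤ 2.4 d t F_u; upper limit = 2.4 × 1.125 × 0.375 × 65 = 65.81 kips.
Edge bolt: l_c = 2.75 − 1.25/2 = 2.125 in → 1.2 × 2.125 × 0.375 × 65 = 62.16 → r_n = 62.16 kips.
Interior bolts: l_c = 3.375 − 1.25 = 2.125 in → 1.2 × 2.125 × 0.375 × 65 = 62.16 → r_n = 62.16 kips.
R_n = 1 × 62.16 + 1 × 62.16 = 124.3 kips.
Design strength φR_n = 0.75 × 124.3 = 93.2 kips.

93.2 kips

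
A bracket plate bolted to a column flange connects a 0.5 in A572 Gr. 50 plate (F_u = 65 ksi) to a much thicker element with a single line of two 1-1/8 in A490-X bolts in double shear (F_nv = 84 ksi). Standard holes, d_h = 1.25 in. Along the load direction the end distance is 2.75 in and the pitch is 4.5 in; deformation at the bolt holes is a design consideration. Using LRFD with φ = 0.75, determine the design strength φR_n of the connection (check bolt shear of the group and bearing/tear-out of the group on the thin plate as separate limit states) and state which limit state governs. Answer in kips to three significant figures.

Bolt shear: A_b = π·1.125²/4 = 0.994 in²; R_n = 84 × 0.994 × 2 × 2 = 334 kips → 0.75 × 334 = 250 kips.
Bearing (1.2 l_c t F_u ≤ 2.4 d t F_u): upper limit = 2.4·1.125·0.5·65 = 87.75 kips.
  Edge l_c = 2.75 − 1.25/2 = 2.125 → r_n = 82.88 kips; interior l_c = 4.5 − 1.25 = 3.25 → r_n = 87.75 kips.
  R_n,bearing = 1·82.88 + 1·87.75 = 170.6 kips → 0.75 × 170.6 = 128 kips.
Bearing governs: 128 kips.

128 kips (bearing governs)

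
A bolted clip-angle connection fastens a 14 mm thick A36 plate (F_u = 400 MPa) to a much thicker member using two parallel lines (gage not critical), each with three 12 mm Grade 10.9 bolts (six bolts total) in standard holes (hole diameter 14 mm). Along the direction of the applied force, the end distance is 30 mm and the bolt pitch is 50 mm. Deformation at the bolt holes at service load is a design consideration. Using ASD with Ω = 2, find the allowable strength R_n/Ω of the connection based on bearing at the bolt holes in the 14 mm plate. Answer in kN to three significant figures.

477 kN

Per bolt r_n = 1.2 l_c t F_u ≤ 2.4 d t F_u; upper limit = 2.4 × 12 × 14 × 400 / 1000 = 161.3 kN.
Edge bolt: l_c = 30 − 14/2 = 23 mm → 1.2 × 23 × 14 × 400 / 1000 = 154.6 → r_n = 154.6 kN.
Interior bolts: l_c = 50 − 14 = 36 mm → 1.2 × 36 × 14 × 400 / 1000 = 241.9 → r_n = 161.3 kN.
R_n = 2 × 154.6 + 4 × 161.3 = 954.2 kN.
Allowable strength R_n/Ω = 954.2 / 2 = 477 kN.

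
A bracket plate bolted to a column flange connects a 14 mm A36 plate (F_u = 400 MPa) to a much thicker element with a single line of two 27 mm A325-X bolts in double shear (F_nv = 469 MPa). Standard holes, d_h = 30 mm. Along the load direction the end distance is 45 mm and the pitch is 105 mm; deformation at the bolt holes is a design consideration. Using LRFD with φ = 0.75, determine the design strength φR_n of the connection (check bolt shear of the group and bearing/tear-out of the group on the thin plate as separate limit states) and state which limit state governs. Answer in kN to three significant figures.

Bolt shear: A_b = π·27²/4 = 572.6 mm²; R_n = 469 × 572.6 × 2 × 2 / 1000 = 1074 kN → 0.75 × 1074 = 806 kN.
Bearing (1.2 l_c t F_u ≤ 2.4 d t F_u): upper limit = 2.4·27·14·400 / 1000 = 362.9 kN.
  Edge l_c = 45 − 30/2 = 30 → r_n = 201.6 kN; interior l_c = 105 − 30 = 75 → r_n = 362.9 kN.
  R_n,bearing = 1·201.6 + 1·362.9 = 564.5 kN → 0.75 × 564.5 = 423 kN.
Bearing governs: 423 kN.

423 kN (bearing governs)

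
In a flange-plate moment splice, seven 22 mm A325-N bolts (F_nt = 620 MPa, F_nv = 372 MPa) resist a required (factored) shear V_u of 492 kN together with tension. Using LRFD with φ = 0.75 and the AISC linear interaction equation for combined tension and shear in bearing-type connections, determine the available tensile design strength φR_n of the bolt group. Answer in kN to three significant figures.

789 kN

A_b = π·22²/4 = 380.1 mm²; f_rv = 492 × 1000 / (7 × 380.1) = 184.9 MPa.
F'_nt = 1.3 F_nt − (F_nt / φF_nv) f_rv = 1.3·620 − (620/(0.75·372))·184.9 = 395.1 MPa, capped at F_nt → F'_nt = 395.1 MPa.
R_n = F'_nt · A_b · n = 395.1 × 380.1 × 7 / 1000 = 1051 kN.
Design strength φR_n = 0.75 × 1051 = 789 kN.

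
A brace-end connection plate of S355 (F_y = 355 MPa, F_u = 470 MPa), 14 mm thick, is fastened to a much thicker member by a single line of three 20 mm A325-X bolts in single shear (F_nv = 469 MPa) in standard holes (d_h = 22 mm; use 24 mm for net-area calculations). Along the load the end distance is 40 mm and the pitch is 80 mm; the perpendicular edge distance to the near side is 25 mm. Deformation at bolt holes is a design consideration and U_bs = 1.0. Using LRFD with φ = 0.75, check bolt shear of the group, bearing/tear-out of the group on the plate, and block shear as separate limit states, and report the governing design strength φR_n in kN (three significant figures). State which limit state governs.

Bolt shear: A_b = π·20²/4 = 314.2 mm²; R_n = 469 × 314.2 × 3 × 1 / 1000 = 442 kN → 0.75 × 442 = 332 kN.
Bearing: edge l_c = 29, r_n = 229 kN; interior l_c = 58, r_n = 315.8 kN; R_n = 229 + 2·315.8 = 860.7 kN → 645 kN.
Block shear: A_gv = 2800, A_nv = 1960, A_nt = 182 mm²; R_n = min(0.6F_uA_nv, 0.6F_yA_gv) + U_bs·F_u·A_nt = 638.3 kN → 479 kN.
Bolt shear governs: 332 kN.

332 kN (bolt shear governs)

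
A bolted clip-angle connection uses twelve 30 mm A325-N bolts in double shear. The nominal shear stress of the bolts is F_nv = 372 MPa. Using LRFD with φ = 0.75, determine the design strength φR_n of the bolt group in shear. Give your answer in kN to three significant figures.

4730 kN

A_b = π × 30² / 4 = 706.9 mm².
R_n = F_nv · A_b · n · n_s = 372 × 706.9 × 12 × 2 / 1000 = 6311 kN.
Design strength φR_n = 0.75 × 6311 = 4730 kN.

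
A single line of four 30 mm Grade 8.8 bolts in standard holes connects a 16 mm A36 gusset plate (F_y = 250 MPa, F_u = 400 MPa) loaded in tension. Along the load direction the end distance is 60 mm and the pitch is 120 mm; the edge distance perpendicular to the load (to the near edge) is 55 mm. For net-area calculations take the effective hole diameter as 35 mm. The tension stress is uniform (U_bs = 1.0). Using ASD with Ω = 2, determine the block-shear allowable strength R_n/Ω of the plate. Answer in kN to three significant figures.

624 kN

Shear plane L_v = 60 + 3·120 = 420 mm; A_gv = 420 × 16 = 6720 mm².
A_nv = (420 − 3.5·35) × 16 = 4760 mm².
A_nt = (55 − 0.5·35) × 16 = 600 mm².
0.6 F_u A_nv = 1142 kN; 0.6 F_y A_gv = 1008 kN → shear yielding governs the shear term.
R_n = 1008 + 1.0 × 400 × 600 / 1000 = 1248 kN.
Allowable strength R_n/Ω = 1248 / 2 = 624 kN.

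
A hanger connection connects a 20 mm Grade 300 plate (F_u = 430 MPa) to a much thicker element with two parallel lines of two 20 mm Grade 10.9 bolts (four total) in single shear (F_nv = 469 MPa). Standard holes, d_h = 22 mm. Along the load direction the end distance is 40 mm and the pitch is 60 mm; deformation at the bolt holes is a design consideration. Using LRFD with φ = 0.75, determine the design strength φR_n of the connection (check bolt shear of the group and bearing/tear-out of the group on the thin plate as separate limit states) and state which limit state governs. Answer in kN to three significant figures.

Bolt shear: A_b = π·20²/4 = 314.2 mm²; R_n = 469 × 314.2 × 4 × 1 / 1000 = 589.4 kN → 0.75 × 589.4 = 442 kN.
Bearing (1.2 l_c t F_u ≤ 2.4 d t F_u): upper limit = 2.4·20·20·430 / 1000 = 412.8 kN.
  Edge l_c = 40 − 22/2 = 29 → r_n = 299.3 kN; interior l_c = 60 − 22 = 38 → r_n = 392.2 kN.
  R_n,bearing = 2·299.3 + 2·392.2 = 1383 kN → 0.75 × 1383 = 1040 kN.
Bolt shear governs: 442 kN.

442 kN (bolt shear governs)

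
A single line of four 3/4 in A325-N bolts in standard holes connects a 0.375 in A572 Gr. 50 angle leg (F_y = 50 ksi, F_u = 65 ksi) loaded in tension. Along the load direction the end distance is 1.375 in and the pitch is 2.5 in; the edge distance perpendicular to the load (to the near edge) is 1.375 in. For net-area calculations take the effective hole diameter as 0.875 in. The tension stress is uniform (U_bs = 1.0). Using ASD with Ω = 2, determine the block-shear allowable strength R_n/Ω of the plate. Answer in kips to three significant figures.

53.9 kips

Shear plane L_v = 1.375 + 3·2.5 = 8.875 in; A_gv = 8.875 × 0.375 = 3.328 in².
A_nv = (8.875 − 3.5·0.875) × 0.375 = 2.18 in².
A_nt = (1.375 − 0.5·0.875) × 0.375 = 0.3516 in².
0.6 F_u A_nv = 85.01 kips; 0.6 F_y A_gv = 99.84 kips → shear rupture governs the shear term.
R_n = 85.01 + 1.0 × 65 × 0.3516 = 107.9 kips.
Allowable strength R_n/Ω = 107.9 / 2 = 53.9 kips.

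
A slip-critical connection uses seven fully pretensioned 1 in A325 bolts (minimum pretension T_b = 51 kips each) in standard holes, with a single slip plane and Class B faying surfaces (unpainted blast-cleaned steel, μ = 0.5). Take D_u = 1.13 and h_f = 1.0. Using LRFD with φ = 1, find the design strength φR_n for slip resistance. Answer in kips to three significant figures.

202 kips

R_n = μ · D_u · h_f · T_b · n_s · n_b = 0.5 × 1.13 × 1.0 × 51 × 1 × 7 = 201.7 kips.
Design strength φR_n = 1 × 201.7 = 202 kips.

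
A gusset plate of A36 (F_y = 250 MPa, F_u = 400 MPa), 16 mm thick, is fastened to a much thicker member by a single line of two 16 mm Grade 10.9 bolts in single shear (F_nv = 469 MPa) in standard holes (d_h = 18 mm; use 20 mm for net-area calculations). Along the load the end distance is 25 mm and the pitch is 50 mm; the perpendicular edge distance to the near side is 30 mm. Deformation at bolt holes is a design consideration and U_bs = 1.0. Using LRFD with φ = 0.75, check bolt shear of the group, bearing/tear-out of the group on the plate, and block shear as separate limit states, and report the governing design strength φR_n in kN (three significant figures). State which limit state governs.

Bolt shear: A_b = π·16²/4 = 201.1 mm²; R_n = 469 × 201.1 × 2 × 1 / 1000 = 188.6 kN → 0.75 × 188.6 = 141 kN.
Bearing: edge l_c = 16, r_n = 122.9 kN; interior l_c = 32, r_n = 245.8 kN; R_n = 122.9 + 1·245.8 = 368.6 kN → 276 kN.
Block shear: A_gv = 1200, A_nv = 720, A_nt = 320 mm²; R_n = min(0.6F_uA_nv, 0.6F_yA_gv) + U_bs·F_u·A_nt = 300.8 kN → 226 kN.
Bolt shear governs: 141 kN.

141 kN (bolt shear governs)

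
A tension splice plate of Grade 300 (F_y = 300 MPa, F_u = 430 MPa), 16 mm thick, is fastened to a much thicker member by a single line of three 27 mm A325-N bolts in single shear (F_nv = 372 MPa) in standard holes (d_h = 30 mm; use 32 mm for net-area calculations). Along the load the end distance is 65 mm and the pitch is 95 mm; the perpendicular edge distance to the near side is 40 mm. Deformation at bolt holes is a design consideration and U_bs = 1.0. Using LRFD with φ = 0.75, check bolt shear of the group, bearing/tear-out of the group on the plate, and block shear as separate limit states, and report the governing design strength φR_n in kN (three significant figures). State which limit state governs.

479 kN (bolt shear governs)

Bolt shear: A_b = π·27²/4 = 572.6 mm²; R_n = 372 × 572.6 × 3 × 1 / 1000 = 639 kN → 0.75 × 639 = 479 kN.
Bearing: edge l_c = 50, r_n = 412.8 kN; interior l_c = 65, r_n = 445.8 kN; R_n = 412.8 + 2·445.8 = 1304 kN → 978 kN.
Block shear: A_gv = 4080, A_nv = 2800, A_nt = 384 mm²; R_n = min(0.6F_uA_nv, 0.6F_yA_gv) + U_bs·F_u·A_nt = 887.5 kN → 666 kN.
Bolt shear governs: 479 kN.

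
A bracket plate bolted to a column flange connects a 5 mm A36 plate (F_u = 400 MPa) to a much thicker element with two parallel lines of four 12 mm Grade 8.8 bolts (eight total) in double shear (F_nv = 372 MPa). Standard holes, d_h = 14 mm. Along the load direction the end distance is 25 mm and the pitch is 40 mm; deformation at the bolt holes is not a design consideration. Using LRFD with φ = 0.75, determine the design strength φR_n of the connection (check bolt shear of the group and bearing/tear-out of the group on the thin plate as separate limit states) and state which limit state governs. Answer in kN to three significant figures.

Bolt shear: A_b = π·12²/4 = 113.1 mm²; R_n = 372 × 113.1 × 8 × 2 / 1000 = 673.2 kN → 0.75 × 673.2 = 505 kN.
Bearing (1.5 l_c t F_u ≤ 3.0 d t F_u): upper limit = 3.0·12·5·400 / 1000 = 72 kN.
  Edge l_c = 25 − 14/2 = 18 → r_n = 54 kN; interior l_c = 40 − 14 = 26 → r_n = 72 kN.
  R_n,bearing = 2·54 + 6·72 = 540 kN → 0.75 × 540 = 405 kN.
Bearing governs: 405 kN.

405 kN (bearing governs)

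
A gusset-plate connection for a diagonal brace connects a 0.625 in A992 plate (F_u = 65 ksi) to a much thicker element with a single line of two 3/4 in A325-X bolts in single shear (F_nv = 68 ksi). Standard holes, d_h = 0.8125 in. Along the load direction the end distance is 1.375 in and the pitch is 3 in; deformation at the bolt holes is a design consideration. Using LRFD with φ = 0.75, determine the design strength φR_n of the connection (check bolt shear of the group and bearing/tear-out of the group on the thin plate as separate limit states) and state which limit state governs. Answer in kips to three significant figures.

45.1 kips (bolt shear governs)

Bolt shear: A_b = π·0.75²/4 = 0.4418 in²; R_n = 68 × 0.4418 × 2 × 1 = 60.08 kips → 0.75 × 60.08 = 45.1 kips.
Bearing (1.2 l_c t F_u ≤ 2.4 d t F_u): upper limit = 2.4·0.75·0.625·65 = 73.12 kips.
  Edge l_c = 1.375 − 0.8125/2 = 0.9688 → r_n = 47.23 kips; interior l_c = 3 − 0.8125 = 2.188 → r_n = 73.12 kips.
  R_n,bearing = 1·47.23 + 1·73.12 = 120.4 kips → 0.75 × 120.4 = 90.3 kips.
Bolt shear governs: 45.1 kips.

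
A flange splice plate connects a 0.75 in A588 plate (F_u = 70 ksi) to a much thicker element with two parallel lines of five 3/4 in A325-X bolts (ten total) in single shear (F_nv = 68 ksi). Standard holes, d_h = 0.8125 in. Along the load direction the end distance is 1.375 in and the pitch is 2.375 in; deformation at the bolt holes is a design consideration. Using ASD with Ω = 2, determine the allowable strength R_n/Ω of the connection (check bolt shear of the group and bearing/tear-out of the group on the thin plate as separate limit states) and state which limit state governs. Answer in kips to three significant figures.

150 kips (bolt shear governs)

Bolt shear: A_b = π·0.75²/4 = 0.4418 in²; R_n = 68 × 0.4418 × 10 × 1 = 300.4 kips → 300.4 / 2 = 150 kips.
Bearing (1.2 l_c t F_u ≤ 2.4 d t F_u): upper limit = 2.4·0.75·0.75·70 = 94.5 kips.
  Edge l_c = 1.375 − 0.8125/2 = 0.9688 → r_n = 61.03 kips; interior l_c = 2.375 − 0.8125 = 1.562 → r_n = 94.5 kips.
  R_n,bearing = 2·61.03 + 8·94.5 = 878.1 kips → 878.1 / 2 = 439 kips.
Bolt shear governs: 150 kips.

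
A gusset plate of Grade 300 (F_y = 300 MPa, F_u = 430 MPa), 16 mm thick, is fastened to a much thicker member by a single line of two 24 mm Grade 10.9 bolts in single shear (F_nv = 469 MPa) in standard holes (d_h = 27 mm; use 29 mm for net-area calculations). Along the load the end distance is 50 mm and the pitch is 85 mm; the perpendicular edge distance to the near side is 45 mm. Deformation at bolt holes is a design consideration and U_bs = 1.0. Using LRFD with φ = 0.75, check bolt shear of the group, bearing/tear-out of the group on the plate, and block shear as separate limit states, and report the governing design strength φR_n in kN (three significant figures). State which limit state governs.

Bolt shear: A_b = π·24²/4 = 452.4 mm²; R_n = 469 × 452.4 × 2 × 1 / 1000 = 424.3 kN → 0.75 × 424.3 = 318 kN.
Bearing: edge l_c = 36.5, r_n = 301.3 kN; interior l_c = 58, r_n = 396.3 kN; R_n = 301.3 + 1·396.3 = 697.6 kN → 523 kN.
Block shear: A_gv = 2160, A_nv = 1464, A_nt = 488 mm²; R_n = min(0.6F_uA_nv, 0.6F_yA_gv) + U_bs·F_u·A_nt = 587.6 kN → 441 kN.
Bolt shear governs: 318 kN.

318 kN (bolt shear governs)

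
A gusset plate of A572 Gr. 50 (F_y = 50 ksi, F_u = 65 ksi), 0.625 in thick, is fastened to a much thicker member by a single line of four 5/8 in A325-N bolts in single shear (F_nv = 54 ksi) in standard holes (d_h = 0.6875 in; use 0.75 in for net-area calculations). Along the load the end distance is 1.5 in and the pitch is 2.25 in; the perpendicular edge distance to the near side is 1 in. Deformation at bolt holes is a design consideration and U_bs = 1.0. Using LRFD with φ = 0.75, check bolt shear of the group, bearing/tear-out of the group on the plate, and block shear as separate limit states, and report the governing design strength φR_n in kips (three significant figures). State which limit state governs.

Bolt shear: A_b = π·0.625²/4 = 0.3068 in²; R_n = 54 × 0.3068 × 4 × 1 = 66.27 kips → 0.75 × 66.27 = 49.7 kips.
Bearing: edge l_c = 1.156, r_n = 56.37 kips; interior l_c = 1.562, r_n = 60.94 kips; R_n = 56.37 + 3·60.94 = 239.2 kips → 179 kips.
Block shear: A_gv = 5.156, A_nv = 3.516, A_nt = 0.3906 in²; R_n = min(0.6F_uA_nv, 0.6F_yA_gv) + U_bs·F_u·A_nt = 162.5 kips → 122 kips.
Bolt shear governs: 49.7 kips.

49.7 kips (bolt shear governs)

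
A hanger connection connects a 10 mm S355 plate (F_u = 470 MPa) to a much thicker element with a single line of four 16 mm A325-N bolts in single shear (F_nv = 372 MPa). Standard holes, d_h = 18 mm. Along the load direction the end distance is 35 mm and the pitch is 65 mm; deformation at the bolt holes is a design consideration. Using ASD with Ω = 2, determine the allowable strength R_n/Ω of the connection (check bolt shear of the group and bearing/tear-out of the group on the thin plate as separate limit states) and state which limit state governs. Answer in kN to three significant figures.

150 kN (bolt shear governs)

Bolt shear: A_b = π·16²/4 = 201.1 mm²; R_n = 372 × 201.1 × 4 × 1 / 1000 = 299.2 kN → 299.2 / 2 = 150 kN.
Bearing (1.2 l_c t F_u ≤ 2.4 d t F_u): upper limit = 2.4·16·10·470 / 1000 = 180.5 kN.
  Edge l_c = 35 − 18/2 = 26 → r_n = 146.6 kN; interior l_c = 65 − 18 = 47 → r_n = 180.5 kN.
  R_n,bearing = 1·146.6 + 3·180.5 = 688.1 kN → 688.1 / 2 = 344 kN.
Bolt shear governs: 150 kN.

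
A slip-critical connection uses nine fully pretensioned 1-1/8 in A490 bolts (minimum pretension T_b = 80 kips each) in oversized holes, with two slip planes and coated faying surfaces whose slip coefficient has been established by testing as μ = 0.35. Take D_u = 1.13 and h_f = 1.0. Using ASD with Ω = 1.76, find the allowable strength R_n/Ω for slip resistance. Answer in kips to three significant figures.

324 kips

R_n = μ · D_u · h_f · T_b · n_s · n_b = 0.35 × 1.13 × 1.0 × 80 × 2 × 9 = 569.5 kips.
Allowable strength R_n/Ω = 569.5 / 1.76 = 324 kips.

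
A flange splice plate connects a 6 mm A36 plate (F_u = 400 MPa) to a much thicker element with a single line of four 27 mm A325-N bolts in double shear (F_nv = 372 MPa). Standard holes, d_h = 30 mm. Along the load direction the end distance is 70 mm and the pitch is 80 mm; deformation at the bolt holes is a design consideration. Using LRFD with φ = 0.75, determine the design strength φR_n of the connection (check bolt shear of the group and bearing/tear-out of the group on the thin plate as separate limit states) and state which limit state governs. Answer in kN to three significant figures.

Bolt shear: A_b = π·27²/4 = 572.6 mm²; R_n = 372 × 572.6 × 4 × 2 / 1000 = 1704 kN → 0.75 × 1704 = 1280 kN.
Bearing (1.2 l_c t F_u ≤ 2.4 d t F_u): upper limit = 2.4·27·6·400 / 1000 = 155.5 kN.
  Edge l_c = 70 − 30/2 = 55 → r_n = 155.5 kN; interior l_c = 80 − 30 = 50 → r_n = 144 kN.
  R_n,bearing = 1·155.5 + 3·144 = 587.5 kN → 0.75 × 587.5 = 441 kN.
Bearing governs: 441 kN.

441 kN (bearing governs)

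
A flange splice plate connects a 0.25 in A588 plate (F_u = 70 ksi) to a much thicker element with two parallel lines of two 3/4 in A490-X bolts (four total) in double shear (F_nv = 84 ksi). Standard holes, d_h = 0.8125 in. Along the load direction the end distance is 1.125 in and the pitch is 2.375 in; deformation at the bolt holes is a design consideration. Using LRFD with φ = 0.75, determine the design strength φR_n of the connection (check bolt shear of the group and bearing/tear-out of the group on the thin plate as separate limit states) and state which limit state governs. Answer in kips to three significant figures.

Bolt shear: A_b = π·0.75²/4 = 0.4418 in²; R_n = 84 × 0.4418 × 4 × 2 = 296.9 kips → 0.75 × 296.9 = 223 kips.
Bearing (1.2 l_c t F_u ≤ 2.4 d t F_u): upper limit = 2.4·0.75·0.25·70 = 31.5 kips.
  Edge l_c = 1.125 − 0.8125/2 = 0.7188 → r_n = 15.09 kips; interior l_c = 2.375 − 0.8125 = 1.562 → r_n = 31.5 kips.
  R_n,bearing = 2·15.09 + 2·31.5 = 93.19 kips → 0.75 × 93.19 = 69.9 kips.
Bearing governs: 69.9 kips.

69.9 kips (bearing governs)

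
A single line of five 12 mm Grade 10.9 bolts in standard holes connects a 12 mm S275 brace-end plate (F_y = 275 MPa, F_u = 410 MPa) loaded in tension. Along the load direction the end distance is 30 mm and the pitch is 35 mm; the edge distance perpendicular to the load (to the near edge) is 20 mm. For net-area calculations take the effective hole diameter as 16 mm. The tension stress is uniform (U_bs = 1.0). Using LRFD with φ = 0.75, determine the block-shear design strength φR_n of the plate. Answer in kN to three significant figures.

261 kN

Shear plane L_v = 30 + 4·35 = 170 mm; A_gv = 170 × 12 = 2040 mm².
A_nv = (170 − 4.5·16) × 12 = 1176 mm².
A_nt = (20 − 0.5·16) × 12 = 144 mm².
0.6 F_u A_nv = 289.3 kN; 0.6 F_y A_gv = 336.6 kN → shear rupture governs the shear term.
R_n = 289.3 + 1.0 × 410 × 144 / 1000 = 348.3 kN.
Design strength φR_n = 0.75 × 348.3 = 261 kN.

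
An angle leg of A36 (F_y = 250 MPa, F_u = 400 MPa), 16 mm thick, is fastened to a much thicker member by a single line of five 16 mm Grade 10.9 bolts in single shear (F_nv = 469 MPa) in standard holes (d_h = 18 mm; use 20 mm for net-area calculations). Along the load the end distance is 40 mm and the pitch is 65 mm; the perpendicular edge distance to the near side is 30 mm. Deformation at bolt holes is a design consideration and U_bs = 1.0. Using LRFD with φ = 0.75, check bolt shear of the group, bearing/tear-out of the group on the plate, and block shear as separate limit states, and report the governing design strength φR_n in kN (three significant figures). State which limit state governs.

354 kN (bolt shear governs)

Bolt shear: A_b = π·16²/4 = 201.1 mm²; R_n = 469 × 201.1 × 5 × 1 / 1000 = 471.5 kN → 0.75 × 471.5 = 354 kN.
Bearing: edge l_c = 31, r_n = 238.1 kN; interior l_c = 47, r_n = 245.8 kN; R_n = 238.1 + 4·245.8 = 1221 kN → 916 kN.
Block shear: A_gv = 4800, A_nv = 3360, A_nt = 320 mm²; R_n = min(0.6F_uA_nv, 0.6F_yA_gv) + U_bs·F_u·A_nt = 848 kN → 636 kN.
Bolt shear governs: 354 kN.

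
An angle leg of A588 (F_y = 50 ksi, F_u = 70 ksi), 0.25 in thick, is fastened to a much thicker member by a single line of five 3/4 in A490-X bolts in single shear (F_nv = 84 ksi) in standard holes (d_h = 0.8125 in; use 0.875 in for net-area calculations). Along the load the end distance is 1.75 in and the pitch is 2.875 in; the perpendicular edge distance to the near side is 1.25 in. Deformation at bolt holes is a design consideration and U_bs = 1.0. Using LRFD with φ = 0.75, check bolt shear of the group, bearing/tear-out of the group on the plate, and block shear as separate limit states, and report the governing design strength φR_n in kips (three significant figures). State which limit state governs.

Bolt shear: A_b = π·0.75²/4 = 0.4418 in²; R_n = 84 × 0.4418 × 5 × 1 = 185.6 kips → 0.75 × 185.6 = 139 kips.
Bearing: edge l_c = 1.344, r_n = 28.22 kips; interior l_c = 2.062, r_n = 31.5 kips; R_n = 28.22 + 4·31.5 = 154.2 kips → 116 kips.
Block shear: A_gv = 3.312, A_nv = 2.328, A_nt = 0.2031 in²; R_n = min(0.6F_uA_nv, 0.6F_yA_gv) + U_bs·F_u·A_nt = 112 kips → 84 kips.
Block shear governs: 84 kips.

84 kips (block shear governs)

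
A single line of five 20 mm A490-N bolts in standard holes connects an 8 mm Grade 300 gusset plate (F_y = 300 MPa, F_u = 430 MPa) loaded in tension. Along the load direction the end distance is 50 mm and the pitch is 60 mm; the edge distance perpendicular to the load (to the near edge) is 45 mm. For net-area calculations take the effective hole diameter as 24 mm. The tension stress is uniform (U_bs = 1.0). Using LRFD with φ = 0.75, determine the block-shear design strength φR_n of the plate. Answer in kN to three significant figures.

Shear plane L_v = 50 + 4·60 = 290 mm; A_gv = 290 × 8 = 2320 mm².
A_nv = (290 − 4.5·24) × 8 = 1456 mm².
A_nt = (45 − 0.5·24) × 8 = 264 mm².
0.6 F_u A_nv = 375.6 kN; 0.6 F_y A_gv = 417.6 kN → shear rupture governs the shear term.
R_n = 375.6 + 1.0 × 430 × 264 / 1000 = 489.2 kN.
Design strength φR_n = 0.75 × 489.2 = 367 kN.

367 kN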